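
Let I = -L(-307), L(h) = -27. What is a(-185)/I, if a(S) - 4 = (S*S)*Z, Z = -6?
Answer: -205346/27 ≈ -7605.4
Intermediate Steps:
I = 27 (I = -1*(-27) = 27)
a(S) = 4 - 6*S² (a(S) = 4 + (S*S)*(-6) = 4 + S²*(-6) = 4 - 6*S²)
a(-185)/I = (4 - 6*(-185)²)/27 = (4 - 6*34225)*(1/27) = (4 - 205350)*(1/27) = -205346*1/27 = -205346/27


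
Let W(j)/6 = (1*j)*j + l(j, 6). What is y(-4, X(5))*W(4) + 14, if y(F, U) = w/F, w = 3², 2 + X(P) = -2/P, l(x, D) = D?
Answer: -283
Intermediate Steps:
X(P) = -2 - 2/P
w = 9
W(j) = 36 + 6*j² (W(j) = 6*((1*j)*j + 6) = 6*(j*j + 6) = 6*(j² + 6) = 6*(6 + j²) = 36 + 6*j²)
y(F, U) = 9/F
y(-4, X(5))*W(4) + 14 = (9/(-4))*(36 + 6*4²) + 14 = (9*(-¼))*(36 + 6*16) + 14 = -9*(36 + 96)/4 + 14 = -9/4*132 + 14 = -297 + 14 = -283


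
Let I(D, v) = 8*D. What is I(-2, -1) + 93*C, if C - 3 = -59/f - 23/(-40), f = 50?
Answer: 41347/200 ≈ 206.73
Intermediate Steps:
C = 479/200 (C = 3 + (-59/50 - 23/(-40)) = 3 + (-59*1/50 - 23*(-1/40)) = 3 + (-59/50 + 23/40) = 3 - 121/200 = 479/200 ≈ 2.3950)
I(-2, -1) + 93*C = 8*(-2) + 93*(479/200) = -16 + 44547/200 = 41347/200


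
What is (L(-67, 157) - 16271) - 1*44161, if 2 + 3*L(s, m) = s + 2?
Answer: -181363/3 ≈ -60454.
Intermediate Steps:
L(s, m) = s/3 (L(s, m) = -2/3 + (s + 2)/3 = -2/3 + (2 + s)/3 = -2/3 + (2/3 + s/3) = s/3)
(L(-67, 157) - 16271) - 1*44161 = ((1/3)*(-67) - 16271) - 1*44161 = (-67/3 - 16271) - 44161 = -48880/3 - 44161 = -181363/3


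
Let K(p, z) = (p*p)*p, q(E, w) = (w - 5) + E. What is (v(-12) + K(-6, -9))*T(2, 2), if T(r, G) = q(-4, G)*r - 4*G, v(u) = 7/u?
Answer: 28589/6 ≈ 4764.8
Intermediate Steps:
q(E, w) = -5 + E + w (q(E, w) = (-5 + w) + E = -5 + E + w)
K(p, z) = p³ (K(p, z) = p²*p = p³)
T(r, G) = -4*G + r*(-9 + G) (T(r, G) = (-5 - 4 + G)*r - 4*G = (-9 + G)*r - 4*G = r*(-9 + G) - 4*G = -4*G + r*(-9 + G))
(v(-12) + K(-6, -9))*T(2, 2) = (7/(-12) + (-6)³)*(-4*2 + 2*(-9 + 2)) = (7*(-1/12) - 216)*(-8 + 2*(-7)) = (-7/12 - 216)*(-8 - 14) = -2599/12*(-22) = 28589/6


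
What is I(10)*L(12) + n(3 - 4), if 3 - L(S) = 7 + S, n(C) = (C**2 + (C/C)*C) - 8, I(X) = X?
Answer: -168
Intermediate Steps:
n(C) = -8 + C + C**2 (n(C) = (C**2 + 1*C) - 8 = (C**2 + C) - 8 = (C + C**2) - 8 = -8 + C + C**2)
L(S) = -4 - S (L(S) = 3 - (7 + S) = 3 + (-7 - S) = -4 - S)
I(10)*L(12) + n(3 - 4) = 10*(-4 - 1*12) + (-8 + (3 - 4) + (3 - 4)**2) = 10*(-4 - 12) + (-8 - 1 + (-1)**2) = 10*(-16) + (-8 - 1 + 1) = -160 - 8 = -168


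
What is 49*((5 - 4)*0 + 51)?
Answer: 2499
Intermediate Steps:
49*((5 - 4)*0 + 51) = 49*(1*0 + 51) = 49*(0 + 51) = 49*51 = 2499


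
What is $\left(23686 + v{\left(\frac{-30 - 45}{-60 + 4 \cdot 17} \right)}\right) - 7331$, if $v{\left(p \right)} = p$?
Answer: $\frac{130765}{8} \approx 16346.0$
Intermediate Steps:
$\left(23686 + v{\left(\frac{-30 - 45}{-60 + 4 \cdot 17} \right)}\right) - 7331 = \left(23686 + \frac{-30 - 45}{-60 + 4 \cdot 17}\right) - 7331 = \left(23686 - \frac{75}{-60 + 68}\right) - 7331 = \left(23686 - \frac{75}{8}\right) - 7331 = \frac{189413}{8} - 7331 = \frac{130765}{8}$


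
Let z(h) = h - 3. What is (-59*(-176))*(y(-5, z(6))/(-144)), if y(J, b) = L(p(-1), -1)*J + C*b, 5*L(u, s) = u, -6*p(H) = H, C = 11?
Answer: -127853/54 ≈ -2367.6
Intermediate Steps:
p(H) = -H/6
z(h) = -3 + h
L(u, s) = u/5
y(J, b) = 11*b + J/30 (y(J, b) = ((-1/6*(-1))/5)*J + 11*b = ((1/5)*(1/6))*J + 11*b = J/30 + 11*b = 11*b + J/30)
(-59*(-176))*(y(-5, z(6))/(-144)) = (-59*(-176))*((11*(-3 + 6) + (1/30)*(-5))/(-144)) = 10384*((11*3 - 1/6)*(-1/144)) = 10384*((33 - 1/6)*(-1/144)) = 10384*((197/6)*(-1/144)) = 10384*(-197/864) = -127853/54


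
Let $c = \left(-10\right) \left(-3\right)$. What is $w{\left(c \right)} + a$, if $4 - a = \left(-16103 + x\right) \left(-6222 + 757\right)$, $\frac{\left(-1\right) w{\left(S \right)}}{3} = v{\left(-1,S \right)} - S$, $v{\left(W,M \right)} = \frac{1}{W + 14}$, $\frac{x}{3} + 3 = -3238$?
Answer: $- \frac{1834806951}{13} \approx -1.4114 \cdot 10^{8}$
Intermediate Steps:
$x = -9723$ ($x = -9 + 3 \left(-3238\right) = -9 - 9714 = -9723$)
$v{\left(W,M \right)} = \frac{1}{14 + W}$
$c = 30$
$w{\left(S \right)} = - \frac{3}{13} + 3 S$ ($w{\left(S \right)} = - 3 \left(\frac{1}{14 - 1} - S\right) = - 3 \left(\frac{1}{13} - S\right) = - \frac{3}{13} + 3 S$)
$a = -141139086$ ($a = 4 - \left(-16103 - 9723\right) \left(-6222 + 757\right) = 4 - \left(-25826\right) \left(-5465\right) = 4 - 141139090 = -141139086$)
$w{\left(c \right)} + a = \left(- \frac{3}{13} + 3 \cdot 30\right) - 141139086 = \left(- \frac{3}{13} + 90\right) - 141139086 = \frac{1167}{13} - 141139086 = - \frac{1834806951}{13}$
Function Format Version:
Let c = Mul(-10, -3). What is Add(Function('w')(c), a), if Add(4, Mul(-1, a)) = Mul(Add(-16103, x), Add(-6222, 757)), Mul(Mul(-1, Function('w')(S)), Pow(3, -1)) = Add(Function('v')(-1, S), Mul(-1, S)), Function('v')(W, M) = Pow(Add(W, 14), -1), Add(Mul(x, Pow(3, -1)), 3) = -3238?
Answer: Rational(-1834806951, 13) ≈ -1.4114e+8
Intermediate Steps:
x = -9723 (x = Add(-9, Mul(3, -3238)) = Add(-9, -9714) = -9723)
Function('v')(W, M) = Pow(Add(14, W), -1)
c = 30
Function('w')(S) = Add(Rational(-3, 13), Mul(3, S)) (Function('w')(S) = Mul(-3, Add(Pow(Add(14, -1), -1), Mul(-1, S))) = Mul(-3, Add(Pow(13, -1), Mul(-1, S))) = Mul(-3, Add(Rational(1, 13), Mul(-1, S))) = Add(Rational(-3, 13), Mul(3, S)))
a = -141139086 (a = Add(4, Mul(-1, Mul(Add(-16103, -9723), Add(-6222, 757)))) = Add(4, Mul(-1, Mul(-25826, -5465))) = Add(4, Mul(-1, 141139090)) = Add(4, -141139090) = -141139086)
Add(Function('w')(c), a) = Add(Add(Rational(-3, 13), Mul(3, 30)), -141139086) = Add(Add(Rational(-3, 13), 90), -141139086) = Add(Rational(1167, 13), -141139086) = Rational(-1834806951, 13)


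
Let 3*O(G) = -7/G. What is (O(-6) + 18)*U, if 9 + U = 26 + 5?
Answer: 3641/9 ≈ 404.56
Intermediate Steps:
U = 22 (U = -9 + (26 + 5) = -9 + 31 = 22)
O(G) = -7/(3*G) (O(G) = (-7/G)/3 = -7/(3*G))
(O(-6) + 18)*U = (-7/3/(-6) + 18)*22 = (-7/3*(-⅙) + 18)*22 = (7/18 + 18)*22 = (331/18)*22 = 3641/9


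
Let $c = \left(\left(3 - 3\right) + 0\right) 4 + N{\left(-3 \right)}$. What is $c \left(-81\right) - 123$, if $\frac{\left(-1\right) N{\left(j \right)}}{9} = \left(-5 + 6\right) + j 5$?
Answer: $-10329$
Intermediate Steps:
$N{\left(j \right)} = -9 - 45 j$ ($N{\left(j \right)} = - 9 \left(\left(-5 + 6\right) + j 5\right) = - 9 \left(1 + 5 j\right) = -9 - 45 j$)
$c = 126$ ($c = \left(\left(3 - 3\right) + 0\right) 4 - -126 = \left(0 + 0\right) 4 + \left(-9 + 135\right) = 0 \cdot 4 + 126 = 0 + 126 = 126$)
$c \left(-81\right) - 123 = 126 \left(-81\right) - 123 = -10206 - 123 = -10329$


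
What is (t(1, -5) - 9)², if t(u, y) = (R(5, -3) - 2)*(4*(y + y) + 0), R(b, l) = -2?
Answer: 22801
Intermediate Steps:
t(u, y) = -32*y (t(u, y) = (-2 - 2)*(4*(y + y) + 0) = -4*(4*(2*y) + 0) = -4*(8*y + 0) = -32*y)
(t(1, -5) - 9)² = (-32*(-5) - 9)² = (160 - 9)² = 151² = 22801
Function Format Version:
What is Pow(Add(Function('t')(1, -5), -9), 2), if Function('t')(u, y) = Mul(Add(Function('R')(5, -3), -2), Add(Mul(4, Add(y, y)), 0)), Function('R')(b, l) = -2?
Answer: 22801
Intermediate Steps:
Function('t')(u, y) = Mul(-32, y) (Function('t')(u, y) = Mul(Add(-2, -2), Add(Mul(4, Add(y, y)), 0)) = Mul(-4, Add(Mul(4, Mul(2, y)), 0)) = Mul(-4, Add(Mul(8, y), 0)) = Mul(-4, Mul(8, y)) = Mul(-32, y))
Pow(Add(Function('t')(1, -5), -9), 2) = Pow(Add(Mul(-32, -5), -9), 2) = Pow(Add(160, -9), 2) = Pow(151, 2) = 22801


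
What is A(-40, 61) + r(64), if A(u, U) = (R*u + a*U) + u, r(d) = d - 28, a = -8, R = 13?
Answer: -1012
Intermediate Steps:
r(d) = -28 + d
A(u, U) = -8*U + 14*u (A(u, U) = (13*u - 8*U) + u = (-8*U + 13*u) + u = -8*U + 14*u)
A(-40, 61) + r(64) = (-8*61 + 14*(-40)) + (-28 + 64) = (-488 - 560) + 36 = -1048 + 36 = -1012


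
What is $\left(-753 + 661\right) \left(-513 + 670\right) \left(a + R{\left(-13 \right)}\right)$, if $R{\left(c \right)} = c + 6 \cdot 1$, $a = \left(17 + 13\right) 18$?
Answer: $-7698652$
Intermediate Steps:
$a = 540$ ($a = 30 \cdot 18 = 540$)
$R{\left(c \right)} = 6 + c$ ($R{\left(c \right)} = c + 6 = 6 + c$)
$\left(-753 + 661\right) \left(-513 + 670\right) \left(a + R{\left(-13 \right)}\right) = \left(-753 + 661\right) \left(-513 + 670\right) \left(540 + \left(6 - 13\right)\right) = \left(-92\right) 157 \left(540 - 7\right) = \left(-14444\right) 533 = -7698652$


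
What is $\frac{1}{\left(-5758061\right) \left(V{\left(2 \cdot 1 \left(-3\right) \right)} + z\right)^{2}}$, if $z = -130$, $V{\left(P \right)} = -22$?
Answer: $- \frac{1}{133034241344} \approx -7.5169 \cdot 10^{-12}$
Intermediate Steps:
$\frac{1}{\left(-5758061\right) \left(V{\left(2 \cdot 1 \left(-3\right) \right)} + z\right)^{2}} = \frac{1}{\left(-5758061\right) \left(-22 - 130\right)^{2}} = - \frac{1}{5758061 \left(-152\right)^{2}} = - \frac{1}{5758061 \cdot 23104} = \left(- \frac{1}{5758061}\right) \frac{1}{23104} = - \frac{1}{133034241344}$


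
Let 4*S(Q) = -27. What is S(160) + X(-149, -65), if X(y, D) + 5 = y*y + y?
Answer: 88161/4 ≈ 22040.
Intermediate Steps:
X(y, D) = -5 + y + y**2 (X(y, D) = -5 + (y*y + y) = -5 + (y**2 + y) = -5 + (y + y**2) = -5 + y + y**2)
S(Q) = -27/4 (S(Q) = (1/4)*(-27) = -27/4)
S(160) + X(-149, -65) = -27/4 + (-5 - 149 + (-149)**2) = -27/4 + (-5 - 149 + 22201) = -27/4 + 22047 = 88161/4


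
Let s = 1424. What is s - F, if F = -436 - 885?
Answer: 2745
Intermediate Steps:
F = -1321
s - F = 1424 - 1*(-1321) = 1424 + 1321 = 2745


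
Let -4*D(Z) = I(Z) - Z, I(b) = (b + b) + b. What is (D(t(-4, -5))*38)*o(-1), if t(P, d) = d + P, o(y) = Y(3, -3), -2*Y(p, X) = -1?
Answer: 171/2 ≈ 85.500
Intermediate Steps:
I(b) = 3*b (I(b) = 2*b + b = 3*b)
Y(p, X) = ½ (Y(p, X) = -½*(-1) = ½)
o(y) = ½
t(P, d) = P + d
D(Z) = -Z/2 (D(Z) = -(3*Z - Z)/4 = -Z/2)
(D(t(-4, -5))*38)*o(-1) = (-(-4 - 5)/2*38)*(½) = (-½*(-9)*38)*(½) = ((9/2)*38)*(½) = 171*(½) = 171/2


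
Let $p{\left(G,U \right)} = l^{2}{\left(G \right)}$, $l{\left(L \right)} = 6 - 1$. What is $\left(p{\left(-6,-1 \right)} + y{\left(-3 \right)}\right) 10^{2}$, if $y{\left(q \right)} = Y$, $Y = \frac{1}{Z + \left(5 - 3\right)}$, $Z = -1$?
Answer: $2600$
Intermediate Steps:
$l{\left(L \right)} = 5$ ($l{\left(L \right)} = 6 - 1 = 5$)
$p{\left(G,U \right)} = 25$ ($p{\left(G,U \right)} = 5^{2} = 25$)
$Y = 1$ ($Y = \frac{1}{-1 + \left(5 - 3\right)} = \frac{1}{-1 + 2} = 1^{-1} = 1$)
$y{\left(q \right)} = 1$
$\left(p{\left(-6,-1 \right)} + y{\left(-3 \right)}\right) 10^{2} = \left(25 + 1\right) 10^{2} = 26 \cdot 100 = 2600$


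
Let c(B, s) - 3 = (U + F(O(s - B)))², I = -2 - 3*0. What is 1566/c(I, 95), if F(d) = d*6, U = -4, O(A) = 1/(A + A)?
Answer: 7367247/88226 ≈ 83.504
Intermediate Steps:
I = -2 (I = -2 + 0 = -2)
O(A) = 1/(2*A)
F(d) = 6*d
c(B, s) = 3 + (-4 + 3/(s - B))² (c(B, s) = 3 + (-4 + 6*(1/(2*(s - B))))² = 3 + (-4 + 3/(s - B))²)
1566/c(I, 95) = 1566/(3 + (4 + 3/(-2 - 1*95))²) = 1566/(3 + (4 + 3/(-2 - 95))²) = 1566/(3 + (4 + 3/(-97))²) = 1566/(3 + (4 + 3*(-1/97))²) = 1566/(3 + (4 - 3/97)²) = 1566/(3 + (385/97)²) = 1566/(3 + 148225/9409) = 1566/(176452/9409) = 1566*(9409/176452) = 7367247/88226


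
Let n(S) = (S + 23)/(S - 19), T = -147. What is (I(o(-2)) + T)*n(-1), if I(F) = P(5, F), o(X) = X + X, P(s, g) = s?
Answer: 781/5 ≈ 156.20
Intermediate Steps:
o(X) = 2*X
I(F) = 5
n(S) = (23 + S)/(-19 + S)
(I(o(-2)) + T)*n(-1) = (5 - 147)*((23 - 1)/(-19 - 1)) = -142*22/(-20) = -(-71)*22/10 = -142*(-11/10) = 781/5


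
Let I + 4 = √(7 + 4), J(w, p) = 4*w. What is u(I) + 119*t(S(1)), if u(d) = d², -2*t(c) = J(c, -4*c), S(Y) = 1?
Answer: -238 + (4 - √11)² ≈ -237.53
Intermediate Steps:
t(c) = -2*c
I = -4 + √11 (I = -4 + √(7 + 4) = -4 + √11 ≈ -0.68338)
u(I) + 119*t(S(1)) = (-4 + √11)² + 119*(-2*1) = (-4 + √11)² + 119*(-2) = (-4 + √11)² - 238 = -238 + (-4 + √11)²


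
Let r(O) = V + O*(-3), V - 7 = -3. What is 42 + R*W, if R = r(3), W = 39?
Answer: -153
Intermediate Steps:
V = 4 (V = 7 - 3 = 4)
r(O) = 4 - 3*O (r(O) = 4 + O*(-3) = 4 - 3*O)
R = -5 (R = 4 - 3*3 = 4 - 9 = -5)
42 + R*W = 42 - 5*39 = 42 - 195 = -153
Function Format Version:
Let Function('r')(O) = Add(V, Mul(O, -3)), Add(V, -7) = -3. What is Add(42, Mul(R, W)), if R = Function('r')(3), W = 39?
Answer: -153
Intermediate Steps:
V = 4 (V = Add(7, -3) = 4)
Function('r')(O) = Add(4, Mul(-3, O)) (Function('r')(O) = Add(4, Mul(O, -3)) = Add(4, Mul(-3, O)))
R = -5 (R = Add(4, Mul(-3, 3)) = Add(4, -9) = -5)
Add(42, Mul(R, W)) = Add(42, Mul(-5, 39)) = Add(42, -195) = -153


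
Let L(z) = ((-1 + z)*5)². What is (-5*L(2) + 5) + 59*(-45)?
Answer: -2775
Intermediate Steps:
L(z) = (-5 + 5*z)²
(-5*L(2) + 5) + 59*(-45) = (-125*(-1 + 2)² + 5) + 59*(-45) = (-125*1² + 5) - 2655 = (-125 + 5) - 2655 = -120 - 2655 = -2775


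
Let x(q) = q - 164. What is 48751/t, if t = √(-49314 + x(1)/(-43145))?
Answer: -48751*I*√91797561374215/2127652367 ≈ -219.53*I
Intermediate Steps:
x(q) = -164 + q
t = I*√91797561374215/43145 (t = √(-49314 + (-164 + 1)/(-43145)) = √(-49314 - 163*(-1/43145)) = √(-49314 + 163/43145) = √(-2127652367/43145) = I*√91797561374215/43145 ≈ 222.07*I)
48751/t = 48751/((I*√91797561374215/43145)) = 48751*(-I*√91797561374215/2127652367) = -48751*I*√91797561374215/2127652367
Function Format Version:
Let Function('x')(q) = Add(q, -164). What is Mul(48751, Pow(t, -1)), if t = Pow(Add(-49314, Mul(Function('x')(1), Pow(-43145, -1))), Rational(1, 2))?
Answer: Mul(Rational(-48751, 2127652367), I, Pow(91797561374215, Rational(1, 2))) ≈ Mul(-219.53, I)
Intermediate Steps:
Function('x')(q) = Add(-164, q)
t = Mul(Rational(1, 43145), I, Pow(91797561374215, Rational(1, 2))) (t = Pow(Add(-49314, Mul(Add(-164, 1), Pow(-43145, -1))), Rational(1, 2)) = Pow(Add(-49314, Mul(-163, Rational(-1, 43145))), Rational(1, 2)) = Pow(Add(-49314, Rational(163, 43145)), Rational(1, 2)) = Pow(Rational(-2127652367, 43145), Rational(1, 2)) = Mul(Rational(1, 43145), I, Pow(91797561374215, Rational(1, 2))) ≈ Mul(222.07, I))
Mul(48751, Pow(t, -1)) = Mul(48751, Pow(Mul(Rational(1, 43145), I, Pow(91797561374215, Rational(1, 2))), -1)) = Mul(48751, Mul(Rational(-1, 2127652367), I, Pow(91797561374215, Rational(1, 2)))) = Mul(Rational(-48751, 2127652367), I, Pow(91797561374215, Rational(1, 2)))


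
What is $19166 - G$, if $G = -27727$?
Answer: $46893$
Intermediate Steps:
$19166 - G = 19166 - -27727 = 19166 + 27727 = 46893$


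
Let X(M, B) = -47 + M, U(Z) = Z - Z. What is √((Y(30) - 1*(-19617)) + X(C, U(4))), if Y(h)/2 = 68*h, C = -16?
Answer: 3*√2626 ≈ 153.73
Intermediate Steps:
U(Z) = 0
Y(h) = 136*h (Y(h) = 2*(68*h) = 136*h)
√((Y(30) - 1*(-19617)) + X(C, U(4))) = √((136*30 - 1*(-19617)) + (-47 - 16)) = √((4080 + 19617) - 63) = √(23697 - 63) = √23634 = 3*√2626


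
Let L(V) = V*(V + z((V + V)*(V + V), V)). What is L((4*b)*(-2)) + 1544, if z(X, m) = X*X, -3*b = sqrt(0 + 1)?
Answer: 901208/243 ≈ 3708.7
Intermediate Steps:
b = -1/3 (b = -sqrt(0 + 1)/3 = -sqrt(1)/3 = -1/3*1 = -1/3 ≈ -0.33333)
z(X, m) = X**2
L(V) = V*(V + 16*V**4) (L(V) = V*(V + ((V + V)*(V + V))**2) = V*(V + ((2*V)*(2*V))**2) = V*(V + (4*V**2)**2) = V*(V + 16*V**4))
L((4*b)*(-2)) + 1544 = (((4*(-1/3))*(-2))**2 + 16*((4*(-1/3))*(-2))**5) + 1544 = ((-4/3*(-2))**2 + 16*(-4/3*(-2))**5) + 1544 = ((8/3)**2 + 16*(8/3)**5) + 1544 = (64/9 + 16*(32768/243)) + 1544 = (64/9 + 524288/243) + 1544 = 526016/243 + 1544 = 901208/243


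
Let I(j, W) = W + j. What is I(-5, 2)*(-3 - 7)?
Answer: 30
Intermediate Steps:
I(-5, 2)*(-3 - 7) = (2 - 5)*(-3 - 7) = -3*(-10) = 30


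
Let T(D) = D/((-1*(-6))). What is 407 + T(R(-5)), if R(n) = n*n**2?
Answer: 2317/6 ≈ 386.17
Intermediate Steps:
R(n) = n**3
T(D) = D/6
407 + T(R(-5)) = 407 + (1/6)*(-5)**3 = 407 + (1/6)*(-125) = 407 - 125/6 = 2317/6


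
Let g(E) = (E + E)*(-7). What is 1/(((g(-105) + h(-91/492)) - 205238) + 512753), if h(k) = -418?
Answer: 1/308567 ≈ 3.2408e-6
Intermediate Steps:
g(E) = -14*E (g(E) = (2*E)*(-7) = -14*E)
1/(((g(-105) + h(-91/492)) - 205238) + 512753) = 1/(((-14*(-105) - 418) - 205238) + 512753) = 1/(((1470 - 418) - 205238) + 512753) = 1/((1052 - 205238) + 512753) = 1/(-204186 + 512753) = 1/308567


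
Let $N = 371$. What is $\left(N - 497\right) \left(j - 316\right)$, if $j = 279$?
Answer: $4662$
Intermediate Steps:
$\left(N - 497\right) \left(j - 316\right) = \left(371 - 497\right) \left(279 - 316\right) = \left(-126\right) \left(-37\right) = 4662$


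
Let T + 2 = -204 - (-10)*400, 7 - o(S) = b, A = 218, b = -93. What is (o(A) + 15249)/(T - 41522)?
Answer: -15349/37728 ≈ -0.40683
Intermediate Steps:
o(S) = 100 (o(S) = 7 - 1*(-93) = 7 + 93 = 100)
T = 3794 (T = -2 + (-204 - (-10)*400) = -2 + (-204 - 1*(-4000)) = -2 + (-204 + 4000) = -2 + 3796 = 3794)
(o(A) + 15249)/(T - 41522) = (100 + 15249)/(3794 - 41522) = 15349/(-37728) = 15349*(-1/37728) = -15349/37728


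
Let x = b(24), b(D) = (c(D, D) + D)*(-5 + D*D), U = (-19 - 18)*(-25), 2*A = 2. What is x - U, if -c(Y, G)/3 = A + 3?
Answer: 5927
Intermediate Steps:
A = 1 (A = (½)*2 = 1)
c(Y, G) = -12 (c(Y, G) = -3*(1 + 3) = -3*4 = -12)
U = 925 (U = -37*(-25) = 925)
b(D) = (-12 + D)*(-5 + D²) (b(D) = (-12 + D)*(-5 + D*D) = (-12 + D)*(-5 + D²))
x = 6852 (x = 60 + 24³ - 12*24² - 5*24 = 60 + 13824 - 12*576 - 120 = 60 + 13824 - 6912 - 120 = 6852)
x - U = 6852 - 1*925 = 6852 - 925 = 5927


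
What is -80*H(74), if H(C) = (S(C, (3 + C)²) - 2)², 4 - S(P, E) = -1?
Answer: -720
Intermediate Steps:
S(P, E) = 5 (S(P, E) = 4 - 1*(-1) = 4 + 1 = 5)
H(C) = 9 (H(C) = (5 - 2)² = 3² = 9)
-80*H(74) = -80*9 = -720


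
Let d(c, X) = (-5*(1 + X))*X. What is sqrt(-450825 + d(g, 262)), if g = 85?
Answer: I*sqrt(795355) ≈ 891.83*I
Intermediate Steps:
d(c, X) = X*(-5 - 5*X) (d(c, X) = (-5 - 5*X)*X = X*(-5 - 5*X))
sqrt(-450825 + d(g, 262)) = sqrt(-450825 - 5*262*(1 + 262)) = sqrt(-450825 - 5*262*263) = sqrt(-450825 - 344530) = sqrt(-795355) = I*sqrt(795355)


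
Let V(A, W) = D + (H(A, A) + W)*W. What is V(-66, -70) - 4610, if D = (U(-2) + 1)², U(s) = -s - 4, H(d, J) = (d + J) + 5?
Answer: 9181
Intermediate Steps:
H(d, J) = 5 + J + d (H(d, J) = (J + d) + 5 = 5 + J + d)
U(s) = -4 - s
D = 1 (D = ((-4 - 1*(-2)) + 1)² = ((-4 + 2) + 1)² = (-2 + 1)² = (-1)² = 1)
V(A, W) = 1 + W*(5 + W + 2*A) (V(A, W) = 1 + ((5 + A + A) + W)*W = 1 + ((5 + 2*A) + W)*W = 1 + (5 + W + 2*A)*W = 1 + W*(5 + W + 2*A))
V(-66, -70) - 4610 = (1 + (-70)² - 70*(5 + 2*(-66))) - 4610 = (1 + 4900 - 70*(5 - 132)) - 4610 = (1 + 4900 - 70*(-127)) - 4610 = (1 + 4900 + 8890) - 4610 = 13791 - 4610 = 9181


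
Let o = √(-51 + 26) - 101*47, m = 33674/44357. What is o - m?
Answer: -210596353/44357 + 5*I ≈ -4747.8 + 5.0*I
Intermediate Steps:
m = 33674/44357 (m = 33674*(1/44357) = 33674/44357 ≈ 0.75916)
o = -4747 + 5*I (o = √(-25) - 4747 = 5*I - 4747 = -4747 + 5*I ≈ -4747.0 + 5.0*I)
o - m = (-4747 + 5*I) - 1*33674/44357 = (-4747 + 5*I) - 33674/44357 = -210596353/44357 + 5*I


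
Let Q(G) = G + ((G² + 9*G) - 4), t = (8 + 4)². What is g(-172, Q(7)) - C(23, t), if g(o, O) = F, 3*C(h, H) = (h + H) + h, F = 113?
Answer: 149/3 ≈ 49.667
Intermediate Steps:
t = 144 (t = 12² = 144)
C(h, H) = H/3 + 2*h/3 (C(h, H) = ((h + H) + h)/3 = ((H + h) + h)/3 = (H + 2*h)/3 = H/3 + 2*h/3)
Q(G) = -4 + G² + 10*G (Q(G) = G + (-4 + G² + 9*G) = -4 + G² + 10*G)
g(o, O) = 113
g(-172, Q(7)) - C(23, t) = 113 - ((⅓)*144 + (⅔)*23) = 113 - (48 + 46/3) = 113 - 1*190/3 = 113 - 190/3 = 149/3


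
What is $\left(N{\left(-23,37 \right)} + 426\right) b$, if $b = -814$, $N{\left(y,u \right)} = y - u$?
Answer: $-297924$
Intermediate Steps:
$\left(N{\left(-23,37 \right)} + 426\right) b = \left(\left(-23 - 37\right) + 426\right) \left(-814\right) = \left(-60 + 426\right) \left(-814\right) = 366 \left(-814\right) = -297924$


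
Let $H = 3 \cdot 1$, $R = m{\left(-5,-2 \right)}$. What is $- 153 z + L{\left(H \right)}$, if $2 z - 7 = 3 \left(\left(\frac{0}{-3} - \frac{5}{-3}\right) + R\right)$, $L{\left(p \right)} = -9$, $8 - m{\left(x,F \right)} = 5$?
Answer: $- \frac{3231}{2} \approx -1615.5$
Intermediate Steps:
$m{\left(x,F \right)} = 3$ ($m{\left(x,F \right)} = 8 - 5 = 3$)
$R = 3$
$H = 3$
$z = \frac{21}{2}$ ($z = \frac{7}{2} + \frac{3 \left(\left(\frac{0}{-3} - \frac{5}{-3}\right) + 3\right)}{2} = \frac{7}{2} + \frac{3 \left(\left(0 \left(- \frac{1}{3}\right) - - \frac{5}{3}\right) + 3\right)}{2} = \frac{7}{2} + \frac{3 \left(\left(0 + \frac{5}{3}\right) + 3\right)}{2} = \frac{7}{2} + \frac{3 \left(\frac{5}{3} + 3\right)}{2} = \frac{7}{2} + \frac{3 \cdot \frac{14}{3}}{2} = \frac{7}{2} + \frac{1}{2} \cdot 14 = \frac{7}{2} + 7 = \frac{21}{2} \approx 10.5$)
$- 153 z + L{\left(H \right)} = \left(-153\right) \frac{21}{2} - 9 = - \frac{3213}{2} - 9 = - \frac{3231}{2}$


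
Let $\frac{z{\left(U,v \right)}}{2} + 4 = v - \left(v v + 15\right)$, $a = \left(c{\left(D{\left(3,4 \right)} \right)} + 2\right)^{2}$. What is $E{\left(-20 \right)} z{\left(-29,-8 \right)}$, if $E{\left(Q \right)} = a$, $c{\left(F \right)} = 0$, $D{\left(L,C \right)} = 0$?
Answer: $-728$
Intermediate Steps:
$a = 4$ ($a = \left(0 + 2\right)^{2} = 2^{2} = 4$)
$E{\left(Q \right)} = 4$
$z{\left(U,v \right)} = -38 - 2 v^{2} + 2 v$ ($z{\left(U,v \right)} = -8 + 2 \left(v - \left(v v + 15\right)\right) = -8 + 2 \left(v - \left(v^{2} + 15\right)\right) = -8 + 2 \left(v - \left(15 + v^{2}\right)\right) = -8 + 2 \left(-15 + v - v^{2}\right) = -8 - \left(30 - 2 v + 2 v^{2}\right) = -38 - 2 v^{2} + 2 v$)
$E{\left(-20 \right)} z{\left(-29,-8 \right)} = 4 \left(-38 - 2 \left(-8\right)^{2} + 2 \left(-8\right)\right) = 4 \left(-38 - 128 - 16\right) = 4 \left(-182\right) = -728$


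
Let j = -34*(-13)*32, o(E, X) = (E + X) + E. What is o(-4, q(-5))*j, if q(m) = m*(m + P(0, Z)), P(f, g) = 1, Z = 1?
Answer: 169728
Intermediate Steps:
q(m) = m*(1 + m) (q(m) = m*(m + 1) = m*(1 + m))
o(E, X) = X + 2*E
j = 14144 (j = 442*32 = 14144)
o(-4, q(-5))*j = (-5*(1 - 5) + 2*(-4))*14144 = (-5*(-4) - 8)*14144 = (20 - 8)*14144 = 12*14144 = 169728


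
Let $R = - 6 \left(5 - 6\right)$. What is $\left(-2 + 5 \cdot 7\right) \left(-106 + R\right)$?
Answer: $-3300$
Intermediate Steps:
$R = 6$ ($R = \left(-6\right) \left(-1\right) = 6$)
$\left(-2 + 5 \cdot 7\right) \left(-106 + R\right) = \left(-2 + 5 \cdot 7\right) \left(-106 + 6\right) = \left(-2 + 35\right) \left(-100\right) = 33 \left(-100\right) = -3300$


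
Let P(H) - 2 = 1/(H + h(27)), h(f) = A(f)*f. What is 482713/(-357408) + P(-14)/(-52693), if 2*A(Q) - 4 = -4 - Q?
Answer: -19255286655409/14256505106208 ≈ -1.3506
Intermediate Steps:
A(Q) = -Q/2 (A(Q) = 2 + (-4 - Q)/2 = 2 + (-2 - Q/2) = -Q/2)
h(f) = -f²/2 (h(f) = (-f/2)*f = -f²/2)
P(H) = 2 + 1/(-729/2 + H) (P(H) = 2 + 1/(H - ½*27²) = 2 + 1/(H - ½*729) = 2 + 1/(H - 729/2) = 2 + 1/(-729/2 + H))
482713/(-357408) + P(-14)/(-52693) = 482713/(-357408) + (4*(-364 - 14)/(-729 + 2*(-14)))/(-52693) = 482713*(-1/357408) + (4*(-378)/(-729 - 28))*(-1/52693) = -482713/357408 + (4*(-378)/(-757))*(-1/52693) = -482713/357408 + (4*(-1/757)*(-378))*(-1/52693) = -482713/357408 + (1512/757)*(-1/52693) = -482713/357408 - 1512/39888601 = -19255286655409/14256505106208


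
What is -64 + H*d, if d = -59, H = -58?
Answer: 3358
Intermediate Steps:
-64 + H*d = -64 - 58*(-59) = -64 + 3422 = 3358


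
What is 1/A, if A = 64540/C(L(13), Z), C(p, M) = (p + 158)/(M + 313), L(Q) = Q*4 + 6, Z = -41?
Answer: 27/2194360 ≈ 1.2304e-5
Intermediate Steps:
L(Q) = 6 + 4*Q (L(Q) = 4*Q + 6 = 6 + 4*Q)
C(p, M) = (158 + p)/(313 + M)
A = 2194360/27 (A = 64540/(((158 + (6 + 4*13))/(313 - 41))) = 64540/(((158 + (6 + 52))/272)) = 64540/(((158 + 58)/272)) = 64540/(((1/272)*216)) = 64540/(27/34) = 64540*(34/27) = 2194360/27 ≈ 81273.)
1/A = 1/(2194360/27) = 27/2194360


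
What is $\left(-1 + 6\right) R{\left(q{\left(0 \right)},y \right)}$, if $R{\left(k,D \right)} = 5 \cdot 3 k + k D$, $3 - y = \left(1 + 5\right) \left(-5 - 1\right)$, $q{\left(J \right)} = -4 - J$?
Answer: $-1080$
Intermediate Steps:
$y = 39$ ($y = 3 - \left(1 + 5\right) \left(-5 - 1\right) = 3 - 6 \left(-6\right) = 3 - -36 = 3 + 36 = 39$)
$R{\left(k,D \right)} = 15 k + D k$
$\left(-1 + 6\right) R{\left(q{\left(0 \right)},y \right)} = \left(-1 + 6\right) \left(-4 - 0\right) \left(15 + 39\right) = 5 \left(-4 + 0\right) 54 = 5 \left(\left(-4\right) 54\right) = 5 \left(-216\right) = -1080$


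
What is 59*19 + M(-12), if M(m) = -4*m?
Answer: 1169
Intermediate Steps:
59*19 + M(-12) = 59*19 - 4*(-12) = 1121 + 48 = 1169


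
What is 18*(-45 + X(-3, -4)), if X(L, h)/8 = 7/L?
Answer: -1146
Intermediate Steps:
X(L, h) = 56/L (X(L, h) = 8*(7/L) = 56/L)
18*(-45 + X(-3, -4)) = 18*(-45 + 56/(-3)) = 18*(-45 + 56*(-1/3)) = 18*(-45 - 56/3) = 18*(-191/3) = -1146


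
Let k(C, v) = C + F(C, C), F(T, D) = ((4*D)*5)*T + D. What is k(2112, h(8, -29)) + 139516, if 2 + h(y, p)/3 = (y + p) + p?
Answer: 89354620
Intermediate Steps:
F(T, D) = D + 20*D*T (F(T, D) = (20*D)*T + D = 20*D*T + D = D + 20*D*T)
h(y, p) = -6 + 3*y + 6*p (h(y, p) = -6 + 3*((y + p) + p) = -6 + 3*((p + y) + p) = -6 + 3*(y + 2*p) = -6 + (3*y + 6*p) = -6 + 3*y + 6*p)
k(C, v) = C + C*(1 + 20*C)
k(2112, h(8, -29)) + 139516 = 2*2112*(1 + 10*2112) + 139516 = 2*2112*(1 + 21120) + 139516 = 2*2112*21121 + 139516 = 89215104 + 139516 = 89354620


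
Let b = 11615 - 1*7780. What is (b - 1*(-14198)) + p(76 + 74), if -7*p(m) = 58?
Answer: 126173/7 ≈ 18025.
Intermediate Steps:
p(m) = -58/7 (p(m) = -⅐*58 = -58/7)
b = 3835 (b = 11615 - 7780 = 3835)
(b - 1*(-14198)) + p(76 + 74) = (3835 - 1*(-14198)) - 58/7 = (3835 + 14198) - 58/7 = 18033 - 58/7 = 126173/7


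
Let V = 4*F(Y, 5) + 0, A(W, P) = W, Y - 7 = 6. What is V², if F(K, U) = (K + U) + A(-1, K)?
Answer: 4624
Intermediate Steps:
Y = 13 (Y = 7 + 6 = 13)
F(K, U) = -1 + K + U (F(K, U) = (K + U) - 1 = -1 + K + U)
V = 68 (V = 4*(-1 + 13 + 5) + 0 = 4*17 + 0 = 68 + 0 = 68)
V² = 68² = 4624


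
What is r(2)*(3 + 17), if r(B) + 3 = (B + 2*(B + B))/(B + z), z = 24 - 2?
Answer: -155/3 ≈ -51.667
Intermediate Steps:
z = 22
r(B) = -3 + 5*B/(22 + B) (r(B) = -3 + (B + 2*(B + B))/(B + 22) = -3 + (B + 2*(2*B))/(22 + B) = -3 + (B + 4*B)/(22 + B) = -3 + (5*B)/(22 + B) = -3 + 5*B/(22 + B))
r(2)*(3 + 17) = (2*(-33 + 2)/(22 + 2))*(3 + 17) = (2*(-31)/24)*20 = (2*(1/24)*(-31))*20 = -31/12*20 = -155/3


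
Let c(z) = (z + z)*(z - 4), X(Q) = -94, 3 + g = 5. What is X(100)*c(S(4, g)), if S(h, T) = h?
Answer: 0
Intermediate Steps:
g = 2 (g = -3 + 5 = 2)
c(z) = 2*z*(-4 + z) (c(z) = (2*z)*(-4 + z) = 2*z*(-4 + z))
X(100)*c(S(4, g)) = -188*4*(-4 + 4) = -188*4*0 = -94*0 = 0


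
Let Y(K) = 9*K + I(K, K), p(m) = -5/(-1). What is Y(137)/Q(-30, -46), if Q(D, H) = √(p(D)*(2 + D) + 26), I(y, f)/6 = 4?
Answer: -419*I*√114/38 ≈ -117.73*I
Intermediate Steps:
I(y, f) = 24 (I(y, f) = 6*4 = 24)
p(m) = 5 (p(m) = -5*(-1) = 5)
Y(K) = 24 + 9*K (Y(K) = 9*K + 24 = 24 + 9*K)
Q(D, H) = √(36 + 5*D) (Q(D, H) = √(5*(2 + D) + 26) = √((10 + 5*D) + 26) = √(36 + 5*D))
Y(137)/Q(-30, -46) = (24 + 9*137)/(√(36 + 5*(-30))) = (24 + 1233)/(√(36 - 150)) = 1257/(√(-114)) = 1257/((I*√114)) = 1257*(-I*√114/114) = -419*I*√114/38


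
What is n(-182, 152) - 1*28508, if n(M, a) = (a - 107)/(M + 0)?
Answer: -5188501/182 ≈ -28508.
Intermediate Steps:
n(M, a) = (-107 + a)/M
n(-182, 152) - 1*28508 = (-107 + 152)/(-182) - 1*28508 = -1/182*45 - 28508 = -45/182 - 28508 = -5188501/182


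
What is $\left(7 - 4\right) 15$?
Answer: $45$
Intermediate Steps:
$\left(7 - 4\right) 15 = 3 \cdot 15 = 45$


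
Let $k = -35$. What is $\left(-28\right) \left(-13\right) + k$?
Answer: $329$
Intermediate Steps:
$\left(-28\right) \left(-13\right) + k = \left(-28\right) \left(-13\right) - 35 = 364 - 35 = 329$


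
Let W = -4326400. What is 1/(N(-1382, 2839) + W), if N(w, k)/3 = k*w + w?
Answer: -1/16101040 ≈ -6.2108e-8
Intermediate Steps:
N(w, k) = 3*w + 3*k*w (N(w, k) = 3*(k*w + w) = 3*(w + k*w) = 3*w + 3*k*w)
1/(N(-1382, 2839) + W) = 1/(3*(-1382)*(1 + 2839) - 4326400) = 1/(3*(-1382)*2840 - 4326400) = 1/(-11774640 - 4326400) = 1/(-16101040) = -1/16101040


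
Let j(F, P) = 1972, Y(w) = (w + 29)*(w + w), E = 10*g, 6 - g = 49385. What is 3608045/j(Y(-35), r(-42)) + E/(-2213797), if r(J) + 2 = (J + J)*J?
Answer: 7988452950745/4365607684 ≈ 1829.9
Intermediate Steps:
g = -49379 (g = 6 - 1*49385 = 6 - 49385 = -49379)
E = -493790 (E = 10*(-49379) = -493790)
Y(w) = 2*w*(29 + w) (Y(w) = (29 + w)*(2*w) = 2*w*(29 + w))
r(J) = -2 + 2*J² (r(J) = -2 + (J + J)*J = -2 + (2*J)*J = -2 + 2*J²)
3608045/j(Y(-35), r(-42)) + E/(-2213797) = 3608045/1972 - 493790/(-2213797) = 3608045*(1/1972) - 493790*(-1/2213797) = 3608045/1972 + 493790/2213797 = 7988452950745/4365607684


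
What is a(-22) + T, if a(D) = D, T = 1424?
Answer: 1402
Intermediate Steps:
a(-22) + T = -22 + 1424 = 1402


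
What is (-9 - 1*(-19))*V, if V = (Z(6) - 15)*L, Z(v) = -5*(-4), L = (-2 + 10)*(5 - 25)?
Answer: -8000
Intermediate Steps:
L = -160 (L = 8*(-20) = -160)
Z(v) = 20
V = -800 (V = (20 - 15)*(-160) = 5*(-160) = -800)
(-9 - 1*(-19))*V = (-9 - 1*(-19))*(-800) = (-9 + 19)*(-800) = 10*(-800) = -8000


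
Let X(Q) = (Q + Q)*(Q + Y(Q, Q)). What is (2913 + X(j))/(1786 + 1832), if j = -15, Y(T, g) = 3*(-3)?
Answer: 1211/1206 ≈ 1.0041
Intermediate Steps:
Y(T, g) = -9
X(Q) = 2*Q*(-9 + Q) (X(Q) = (Q + Q)*(Q - 9) = (2*Q)*(-9 + Q) = 2*Q*(-9 + Q))
(2913 + X(j))/(1786 + 1832) = (2913 + 2*(-15)*(-9 - 15))/(1786 + 1832) = (2913 + 2*(-15)*(-24))/3618 = (2913 + 720)*(1/3618) = 3633*(1/3618) = 1211/1206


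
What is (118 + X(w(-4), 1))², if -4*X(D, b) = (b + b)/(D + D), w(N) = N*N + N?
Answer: 32069569/2304 ≈ 13919.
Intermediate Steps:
w(N) = N + N² (w(N) = N² + N = N + N²)
X(D, b) = -b/(4*D) (X(D, b) = -(b + b)/(4*(D + D)) = -2*b/(4*(2*D)) = -2*b*1/(2*D)/4 = -b/(4*D))
(118 + X(w(-4), 1))² = (118 - ¼*1/(-4*(1 - 4)))² = (118 - ¼*1/(-4*(-3)))² = (118 - ¼*1/12)² = (118 - ¼*1*1/12)² = (118 - 1/48)² = (5663/48)² = 32069569/2304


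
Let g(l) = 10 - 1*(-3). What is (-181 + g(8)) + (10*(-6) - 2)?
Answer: -230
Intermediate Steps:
g(l) = 13 (g(l) = 10 + 3 = 13)
(-181 + g(8)) + (10*(-6) - 2) = (-181 + 13) + (10*(-6) - 2) = -168 + (-60 - 2) = -168 - 62 = -230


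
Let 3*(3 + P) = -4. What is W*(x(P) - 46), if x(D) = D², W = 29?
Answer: -7105/9 ≈ -789.44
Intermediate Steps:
P = -13/3 (P = -3 + (⅓)*(-4) = -3 - 4/3 = -13/3 ≈ -4.3333)
W*(x(P) - 46) = 29*((-13/3)² - 46) = 29*(169/9 - 46) = 29*(-245/9) = -7105/9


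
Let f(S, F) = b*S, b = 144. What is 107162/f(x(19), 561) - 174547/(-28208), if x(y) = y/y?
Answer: 190497529/253872 ≈ 750.37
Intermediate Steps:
x(y) = 1
f(S, F) = 144*S
107162/f(x(19), 561) - 174547/(-28208) = 107162/((144*1)) - 174547/(-28208) = 107162/144 - 174547*(-1/28208) = 107162*(1/144) + 174547/28208 = 53581/72 + 174547/28208 = 190497529/253872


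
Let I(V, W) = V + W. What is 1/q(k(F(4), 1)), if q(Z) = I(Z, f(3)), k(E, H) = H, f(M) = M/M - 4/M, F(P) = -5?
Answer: 3/2 ≈ 1.5000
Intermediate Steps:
f(M) = 1 - 4/M
q(Z) = -⅓ + Z (q(Z) = Z + (-4 + 3)/3 = Z + (⅓)*(-1) = Z - ⅓ = -⅓ + Z)
1/q(k(F(4), 1)) = 1/(-⅓ + 1) = 1/(⅔) = 3/2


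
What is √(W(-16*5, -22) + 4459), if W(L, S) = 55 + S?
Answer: 2*√1123 ≈ 67.022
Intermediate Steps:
√(W(-16*5, -22) + 4459) = √((55 - 22) + 4459) = √(33 + 4459) = √4492 = 2*√1123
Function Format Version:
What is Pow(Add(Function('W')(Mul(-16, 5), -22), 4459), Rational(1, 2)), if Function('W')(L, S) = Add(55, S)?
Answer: Mul(2, Pow(1123, Rational(1, 2))) ≈ 67.022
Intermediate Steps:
Pow(Add(Function('W')(Mul(-16, 5), -22), 4459), Rational(1, 2)) = Pow(Add(Add(55, -22), 4459), Rational(1, 2)) = Pow(Add(33, 4459), Rational(1, 2)) = Pow(4492, Rational(1, 2)) = Mul(2, Pow(1123, Rational(1, 2)))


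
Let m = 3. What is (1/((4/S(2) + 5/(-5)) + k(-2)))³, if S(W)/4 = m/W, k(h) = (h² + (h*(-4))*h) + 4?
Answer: -27/15625 ≈ -0.0017280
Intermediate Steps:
k(h) = 4 - 3*h² (k(h) = (h² + (-4*h)*h) + 4 = (h² - 4*h²) + 4 = -3*h² + 4 = 4 - 3*h²)
S(W) = 12/W (S(W) = 4*(3/W) = 12/W)
(1/((4/S(2) + 5/(-5)) + k(-2)))³ = (1/((4/((12/2)) + 5/(-5)) + (4 - 3*(-2)²)))³ = (1/((4/((12*(½))) + 5*(-⅕)) + (4 - 3*4)))³ = (1/((4/6 - 1) + (4 - 12)))³ = (1/((4*(⅙) - 1) - 8))³ = (1/((⅔ - 1) - 8))³ = (1/(-⅓ - 8))³ = (1/(-25/3))³ = (-3/25)³ = -27/15625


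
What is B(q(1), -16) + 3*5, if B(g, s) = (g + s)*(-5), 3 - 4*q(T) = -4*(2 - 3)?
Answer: 385/4 ≈ 96.250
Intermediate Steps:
q(T) = -¼ (q(T) = ¾ - (-1)*(2 - 3) = ¾ - (-1)*(-1) = ¾ - ¼*4 = ¾ - 1 = -¼)
B(g, s) = -5*g - 5*s
B(q(1), -16) + 3*5 = (-5*(-¼) - 5*(-16)) + 3*5 = (5/4 + 80) + 15 = 325/4 + 15 = 385/4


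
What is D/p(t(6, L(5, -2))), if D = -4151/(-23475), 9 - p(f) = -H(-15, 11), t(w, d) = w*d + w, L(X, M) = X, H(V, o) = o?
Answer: 4151/469500 ≈ 0.0088413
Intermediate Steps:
t(w, d) = w + d*w (t(w, d) = d*w + w = w + d*w)
p(f) = 20 (p(f) = 9 - (-1)*11 = 9 - 1*(-11) = 9 + 11 = 20)
D = 4151/23475 (D = -4151*(-1/23475) = 4151/23475 ≈ 0.17683)
D/p(t(6, L(5, -2))) = (4151/23475)/20 = (4151/23475)*(1/20) = 4151/469500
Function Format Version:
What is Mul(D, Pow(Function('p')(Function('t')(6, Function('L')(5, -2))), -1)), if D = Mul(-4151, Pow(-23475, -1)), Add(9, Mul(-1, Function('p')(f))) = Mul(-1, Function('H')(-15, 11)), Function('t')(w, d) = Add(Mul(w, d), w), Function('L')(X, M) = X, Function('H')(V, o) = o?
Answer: Rational(4151, 469500) ≈ 0.0088413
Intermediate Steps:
Function('t')(w, d) = Add(w, Mul(d, w)) (Function('t')(w, d) = Add(Mul(d, w), w) = Add(w, Mul(d, w)))
Function('p')(f) = 20 (Function('p')(f) = Add(9, Mul(-1, Mul(-1, 11))) = Add(9, Mul(-1, -11)) = Add(9, 11) = 20)
D = Rational(4151, 23475) (D = Mul(-4151, Rational(-1, 23475)) = Rational(4151, 23475) ≈ 0.17683)
Mul(D, Pow(Function('p')(Function('t')(6, Function('L')(5, -2))), -1)) = Mul(Rational(4151, 23475), Pow(20, -1)) = Mul(Rational(4151, 23475), Rational(1, 20)) = Rational(4151, 469500)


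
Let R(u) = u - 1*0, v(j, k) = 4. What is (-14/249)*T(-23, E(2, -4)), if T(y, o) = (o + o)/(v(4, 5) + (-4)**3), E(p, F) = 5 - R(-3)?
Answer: 56/3735 ≈ 0.014993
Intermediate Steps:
R(u) = u (R(u) = u + 0 = u)
E(p, F) = 8 (E(p, F) = 5 - 1*(-3) = 5 + 3 = 8)
T(y, o) = -o/30 (T(y, o) = (o + o)/(4 + (-4)**3) = (2*o)/(4 - 64) = (2*o)/(-60) = (2*o)*(-1/60) = -o/30)
(-14/249)*T(-23, E(2, -4)) = (-14/249)*(-1/30*8) = -14*1/249*(-4/15) = -14/249*(-4/15) = 56/3735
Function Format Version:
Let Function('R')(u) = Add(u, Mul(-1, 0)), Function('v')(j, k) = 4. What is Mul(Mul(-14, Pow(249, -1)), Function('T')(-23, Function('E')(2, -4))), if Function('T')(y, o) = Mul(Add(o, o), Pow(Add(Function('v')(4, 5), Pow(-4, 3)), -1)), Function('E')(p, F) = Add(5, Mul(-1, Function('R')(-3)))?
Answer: Rational(56, 3735) ≈ 0.014993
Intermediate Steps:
Function('R')(u) = u (Function('R')(u) = Add(u, 0) = u)
Function('E')(p, F) = 8 (Function('E')(p, F) = Add(5, Mul(-1, -3)) = Add(5, 3) = 8)
Function('T')(y, o) = Mul(Rational(-1, 30), o) (Function('T')(y, o) = Mul(Add(o, o), Pow(Add(4, Pow(-4, 3)), -1)) = Mul(Mul(2, o), Pow(Add(4, -64), -1)) = Mul(Mul(2, o), Pow(-60, -1)) = Mul(Mul(2, o), Rational(-1, 60)) = Mul(Rational(-1, 30), o))
Mul(Mul(-14, Pow(249, -1)), Function('T')(-23, Function('E')(2, -4))) = Mul(Mul(-14, Pow(249, -1)), Mul(Rational(-1, 30), 8)) = Mul(Mul(-14, Rational(1, 249)), Rational(-4, 15)) = Mul(Rational(-14, 249), Rational(-4, 15)) = Rational(56, 3735)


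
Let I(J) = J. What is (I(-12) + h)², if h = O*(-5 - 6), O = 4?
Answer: 3136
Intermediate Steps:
h = -44 (h = 4*(-5 - 6) = 4*(-11) = -44)
(I(-12) + h)² = (-12 - 44)² = (-56)² = 3136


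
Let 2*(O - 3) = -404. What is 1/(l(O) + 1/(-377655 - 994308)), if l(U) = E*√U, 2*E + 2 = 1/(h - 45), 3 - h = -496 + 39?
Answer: -945145310700/257422756166837089771 + 1295142101451007830*I*√199/257422756166837089771 ≈ -3.6716e-9 + 0.070974*I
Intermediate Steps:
O = -199 (O = 3 + (½)*(-404) = 3 - 202 = -199)
h = 460 (h = 3 - (-496 + 39) = 3 - 1*(-457) = 3 + 457 = 460)
E = -829/830 (E = -1 + 1/(2*(460 - 45)) = -1 + (½)/415 = -1 + (½)*(1/415) = -1 + 1/830 = -829/830 ≈ -0.99880)
l(U) = -829*√U/830
1/(l(O) + 1/(-377655 - 994308)) = 1/(-829*I*√199/830 + 1/(-377655 - 994308)) = 1/(-829*I*√199/830 + 1/(-1371963)) = 1/(-829*I*√199/830 - 1/1371963) = 1/(-1/1371963 - 829*I*√199/830)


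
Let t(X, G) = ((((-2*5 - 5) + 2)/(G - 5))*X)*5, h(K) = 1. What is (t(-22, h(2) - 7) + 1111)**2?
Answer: 962361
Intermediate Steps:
t(X, G) = -65*X/(-5 + G) (t(X, G) = ((((-10 - 5) + 2)/(-5 + G))*X)*5 = (((-15 + 2)/(-5 + G))*X)*5 = ((-13/(-5 + G))*X)*5 = -13*X/(-5 + G)*5 = -65*X/(-5 + G))
(t(-22, h(2) - 7) + 1111)**2 = (-65*(-22)/(-5 + (1 - 7)) + 1111)**2 = (-65*(-22)/(-5 - 6) + 1111)**2 = (-65*(-22)/(-11) + 1111)**2 = (-65*(-22)*(-1/11) + 1111)**2 = (-130 + 1111)**2 = 981**2 = 962361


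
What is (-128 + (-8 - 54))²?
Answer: 36100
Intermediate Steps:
(-128 + (-8 - 54))² = (-128 - 62)² = (-190)² = 36100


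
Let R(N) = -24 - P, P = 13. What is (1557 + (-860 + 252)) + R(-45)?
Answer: 912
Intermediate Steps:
R(N) = -37 (R(N) = -24 - 1*13 = -24 - 13 = -37)
(1557 + (-860 + 252)) + R(-45) = (1557 + (-860 + 252)) - 37 = (1557 - 608) - 37 = 949 - 37 = 912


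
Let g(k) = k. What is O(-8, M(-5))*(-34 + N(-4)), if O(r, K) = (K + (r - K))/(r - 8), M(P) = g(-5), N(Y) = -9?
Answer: -43/2 ≈ -21.500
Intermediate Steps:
M(P) = -5
O(r, K) = r/(-8 + r)
O(-8, M(-5))*(-34 + N(-4)) = (-8/(-8 - 8))*(-34 - 9) = -8/(-16)*(-43) = -8*(-1/16)*(-43) = (½)*(-43) = -43/2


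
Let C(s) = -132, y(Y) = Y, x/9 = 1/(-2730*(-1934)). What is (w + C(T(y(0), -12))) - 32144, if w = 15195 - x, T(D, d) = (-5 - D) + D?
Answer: -30061535143/1759940 ≈ -17081.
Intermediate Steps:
x = 3/1759940 (x = 9*(1/(-2730*(-1934))) = 9*(-1/2730*(-1/1934)) = 9*(1/5279820) = 3/1759940 ≈ 1.7046e-6)
T(D, d) = -5
w = 26742288297/1759940 (w = 15195 - 1*3/1759940 = 15195 - 3/1759940 = 26742288297/1759940 ≈ 15195.)
(w + C(T(y(0), -12))) - 32144 = (26742288297/1759940 - 132) - 32144 = 26509976217/1759940 - 32144 = -30061535143/1759940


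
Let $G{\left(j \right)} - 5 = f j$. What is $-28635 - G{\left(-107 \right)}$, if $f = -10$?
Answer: $-29710$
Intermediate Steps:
$G{\left(j \right)} = 5 - 10 j$
$-28635 - G{\left(-107 \right)} = -28635 - \left(5 - -1070\right) = -28635 - \left(5 + 1070\right) = -28635 - 1075 = -29710$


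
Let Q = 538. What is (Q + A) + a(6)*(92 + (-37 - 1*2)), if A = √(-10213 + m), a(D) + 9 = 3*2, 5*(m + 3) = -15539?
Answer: 379 + I*√333095/5 ≈ 379.0 + 115.43*I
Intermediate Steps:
m = -15554/5 (m = -3 + (⅕)*(-15539) = -3 - 15539/5 = -15554/5 ≈ -3110.8)
a(D) = -3 (a(D) = -9 + 3*2 = -9 + 6 = -3)
A = I*√333095/5 (A = √(-10213 - 15554/5) = √(-66619/5) = I*√333095/5 ≈ 115.43*I)
(Q + A) + a(6)*(92 + (-37 - 1*2)) = (538 + I*√333095/5) - 3*(92 + (-37 - 1*2)) = (538 + I*√333095/5) - 3*(92 + (-37 - 2)) = (538 + I*√333095/5) - 3*(92 - 39) = (538 + I*√333095/5) - 3*53 = (538 + I*√333095/5) - 159 = 379 + I*√333095/5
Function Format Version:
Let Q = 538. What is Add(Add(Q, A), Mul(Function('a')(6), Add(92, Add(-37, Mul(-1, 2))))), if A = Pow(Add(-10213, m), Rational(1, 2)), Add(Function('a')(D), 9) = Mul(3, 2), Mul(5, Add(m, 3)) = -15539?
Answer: Add(379, Mul(Rational(1, 5), I, Pow(333095, Rational(1, 2)))) ≈ Add(379.00, Mul(115.43, I))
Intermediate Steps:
m = Rational(-15554, 5) (m = Add(-3, Mul(Rational(1, 5), -15539)) = Add(-3, Rational(-15539, 5)) = Rational(-15554, 5) ≈ -3110.8)
Function('a')(D) = -3 (Function('a')(D) = Add(-9, Mul(3, 2)) = Add(-9, 6) = -3)
A = Mul(Rational(1, 5), I, Pow(333095, Rational(1, 2))) (A = Pow(Add(-10213, Rational(-15554, 5)), Rational(1, 2)) = Pow(Rational(-66619, 5), Rational(1, 2)) = Mul(Rational(1, 5), I, Pow(333095, Rational(1, 2))) ≈ Mul(115.43, I))
Add(Add(Q, A), Mul(Function('a')(6), Add(92, Add(-37, Mul(-1, 2))))) = Add(Add(538, Mul(Rational(1, 5), I, Pow(333095, Rational(1, 2)))), Mul(-3, Add(92, Add(-37, Mul(-1, 2))))) = Add(Add(538, Mul(Rational(1, 5), I, Pow(333095, Rational(1, 2)))), Mul(-3, Add(92, Add(-37, -2)))) = Add(Add(538, Mul(Rational(1, 5), I, Pow(333095, Rational(1, 2)))), Mul(-3, Add(92, -39))) = Add(Add(538, Mul(Rational(1, 5), I, Pow(333095, Rational(1, 2)))), Mul(-3, 53)) = Add(Add(538, Mul(Rational(1, 5), I, Pow(333095, Rational(1, 2)))), -159) = Add(379, Mul(Rational(1, 5), I, Pow(333095, Rational(1, 2))))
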